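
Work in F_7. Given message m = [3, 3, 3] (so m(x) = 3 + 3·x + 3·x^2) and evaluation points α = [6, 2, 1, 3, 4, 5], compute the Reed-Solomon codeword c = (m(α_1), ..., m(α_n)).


c = [3, 0, 2, 4, 0, 2]

Message polynomial: m(x) = 3 + 3·x + 3·x^2 (mod 7).
For each evaluation point α_i, compute m(α_i) mod 7:
  α_1 = 6: Horner steps 3 → 0 → 3, so m(6) = 3.
  α_2 = 2: Horner steps 3 → 2 → 0, so m(2) = 0.
  α_3 = 1: Horner steps 3 → 6 → 2, so m(1) = 2.
  α_4 = 3: Horner steps 3 → 5 → 4, so m(3) = 4.
  α_5 = 4: Horner steps 3 → 1 → 0, so m(4) = 0.
  α_6 = 5: Horner steps 3 → 4 → 2, so m(5) = 2.
Codeword c = [3, 0, 2, 4, 0, 2] ∈ F_7^6.


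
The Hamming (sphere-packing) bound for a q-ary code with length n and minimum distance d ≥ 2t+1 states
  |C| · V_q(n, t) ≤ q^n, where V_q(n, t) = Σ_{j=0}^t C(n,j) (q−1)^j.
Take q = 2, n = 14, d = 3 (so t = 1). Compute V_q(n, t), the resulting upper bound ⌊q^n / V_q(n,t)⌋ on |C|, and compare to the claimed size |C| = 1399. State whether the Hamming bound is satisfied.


V_q(n, t) = 15, q^n = 16384, Hamming bound = 1092, |C| = 1399 > bound (violated).

Step 1: Compute V_q(n, t) = Σ_{j=0}^1 C(n, j) (q−1)^j.
  j = 0: C(14,0)·(1)^0 = 1·1 = 1.
  j = 1: C(14,1)·(1)^1 = 14·1 = 14.
  V_q(n, t) = 1 + 14 = 15.
Step 2: q^n = 2^14 = 16384.
Step 3: Hamming bound ⌊q^n / V_q(n,t)⌋ = ⌊16384/15⌋ = 1092.
Step 4: Compare |C| = 1399 to 1092: violated.
The claimed |C| lies above the Hamming bound, so no 2-ary code of length 14 with d ≥ 3 can have 1399 codewords.


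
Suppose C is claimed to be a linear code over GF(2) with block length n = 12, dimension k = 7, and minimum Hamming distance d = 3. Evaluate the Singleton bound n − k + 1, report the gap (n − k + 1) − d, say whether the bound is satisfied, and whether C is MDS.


Singleton RHS = n − k + 1 = 6, slack = 3, bound satisfied, not MDS.

Singleton bound: d ≤ n − k + 1.
Here n = 12, k = 7, so n − k + 1 = 6.
Given d = 3, check d ≤ 6: YES.
Slack = (n − k + 1) − d = 3.
The code is NOT MDS (slack = 3 > 0).
Description: the claimed parameters are [12, 7, 3]_2; such a code would be non-MDS.


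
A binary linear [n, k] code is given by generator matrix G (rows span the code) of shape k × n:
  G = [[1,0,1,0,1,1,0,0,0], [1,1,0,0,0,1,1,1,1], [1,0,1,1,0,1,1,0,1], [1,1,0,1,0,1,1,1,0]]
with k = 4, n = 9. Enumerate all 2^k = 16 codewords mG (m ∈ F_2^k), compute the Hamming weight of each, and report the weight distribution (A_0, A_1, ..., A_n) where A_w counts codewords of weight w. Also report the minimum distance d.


Weight distribution: A_0 = 1, A_2 = 2, A_4 = 5, A_6 = 8. Minimum distance d = 2.

Enumerate all 2^4 = 16 messages m ∈ F_2^4.
For each, compute codeword c = mG in F_2^9, then tally its weight.
  m = 0000 → c = 000000000, weight = 0.
  m = 1000 → c = 101011000, weight = 4.
  m = 0100 → c = 110001111, weight = 6.
  m = 1100 → c = 011010111, weight = 6.
  m = 0010 → c = 101101101, weight = 6.
  m = 1010 → c = 000110101, weight = 4.
  m = 0110 → c = 011100010, weight = 4.
  m = 1110 → c = 110111010, weight = 6.
  m = 0001 → c = 110101110, weight = 6.
  m = 1001 → c = 011110110, weight = 6.
  m = 0101 → c = 000100001, weight = 2.
  m = 1101 → c = 101111001, weight = 6.
  m = 0011 → c = 011000011, weight = 4.
  m = 1011 → c = 110011011, weight = 6.
  m = 0111 → c = 101001100, weight = 4.
  m = 1111 → c = 000010100, weight = 2.
Tally weights:
  weight 0: 1 codewords.
  weight 2: 2 codewords.
  weight 4: 5 codewords.
  weight 6: 8 codewords.
Minimum distance d = smallest w > 0 with A_w > 0 = 2.
Sanity: Σ A_w = 16 = 2^4 = 16 ✓.


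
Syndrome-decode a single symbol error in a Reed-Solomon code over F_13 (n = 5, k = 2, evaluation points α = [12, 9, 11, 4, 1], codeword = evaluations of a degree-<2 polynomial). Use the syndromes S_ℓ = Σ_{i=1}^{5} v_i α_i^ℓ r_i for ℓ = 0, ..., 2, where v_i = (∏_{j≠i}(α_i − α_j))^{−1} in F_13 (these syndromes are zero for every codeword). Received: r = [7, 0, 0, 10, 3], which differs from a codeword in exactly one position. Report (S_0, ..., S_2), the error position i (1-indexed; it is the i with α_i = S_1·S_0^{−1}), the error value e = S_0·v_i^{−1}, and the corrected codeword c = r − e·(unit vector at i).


S = (10, 6, 1), error at position 3, error magnitude e = 4, c = [7, 0, 9, 10, 3].

Step 1: column multipliers v_i = (∏_{j≠i}(α_i − α_j))^{−1} mod 13.
  i = 1 (α = 12): (12−9)(12−11)(12−4)(12−1) = 3·1·8·11 = 264 ≡ 4, so v_1 = 4^{−1} = 10 (mod 13).
  i = 2 (α = 9): (9−12)(9−11)(9−4)(9−1) = (−3)·(−2)·5·8 = 240 ≡ 6, so v_2 = 6^{−1} = 11 (mod 13).
  i = 3 (α = 11): (11−12)(11−9)(11−4)(11−1) = (−1)·2·7·10 = −140 ≡ 3, so v_3 = 3^{−1} = 9 (mod 13).
  i = 4 (α = 4): (4−12)(4−9)(4−11)(4−1) = (−8)·(−5)·(−7)·3 = −840 ≡ 5, so v_4 = 5^{−1} = 8 (mod 13).
  i = 5 (α = 1): (1−12)(1−9)(1−11)(1−4) = (−11)·(−8)·(−10)·(−3) = 2640 ≡ 1, so v_5 = 1^{−1} = 1 (mod 13).
  v = [10, 11, 9, 8, 1].
Step 2: syndromes of r = [7, 0, 0, 10, 3] (all sums mod 13).
  S_0 = Σ v_i r_i = 10·7 + 11·0 + 9·0 + 8·10 + 1·3 = 153 ≡ 10.
  S_1 = Σ v_i α_i r_i = 10·12·7 + 11·9·0 + 9·11·0 + 8·4·10 + 1·1·3 = 1163 ≡ 6.
  α_i^2 mod 13 = [1, 3, 4, 3, 1].
  S_2 = Σ v_i α_i^2 r_i = 10·1·7 + 11·3·0 + 9·4·0 + 8·3·10 + 1·1·3 = 313 ≡ 1.
  S = (10, 6, 1) ≠ 0, so r is not a codeword (an error is present).
Step 3: locate the error. For a single error e at position i, S_ℓ = v_i·e·α_i^ℓ, so α_err = S_1/S_0.
  S_0^{−1} = 10^{−1} = 4 (mod 13), so α_err = 6·4 = 24 ≡ 11 = α_3. Error position i = 3.
  Consistency check: S_2/S_1 = 1·11 = 11 ≡ 11 = α_err ✓ (single-error assumption holds).
Step 4: error magnitude e = S_0/v_3 = S_0·∏_{j≠3}(α_3 − α_j) = 10·3 = 30 ≡ 4 (mod 13).
Step 5: correct position 3: c_3 = r_3 − e = 0 − 4 ≡ 9 (mod 13). Hence c = [7, 0, 9, 10, 3].
  Check: interpolating c through the α_i gives m(x) = 5 + 11·x (degree < 2) with m(α_i) = c_i for every i, so c is indeed a codeword.


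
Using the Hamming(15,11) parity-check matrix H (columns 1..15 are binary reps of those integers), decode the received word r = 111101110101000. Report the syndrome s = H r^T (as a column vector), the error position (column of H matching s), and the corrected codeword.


s = (1, 0, 1, 1)^T, error position = 11, corrected codeword c = 111101110111000

Compute s = H r^T mod 2 one row at a time:
  s_1 = 1 + 0 + 1 + 0 + 1 + 0 + 0 + 0 = 3 ≡ 1 (mod 2).
  s_2 = 1 + 0 + 1 + 1 + 1 + 0 + 0 + 0 = 4 ≡ 0 (mod 2).
  s_3 = 1 + 1 + 1 + 1 + 1 + 0 + 0 + 0 = 5 ≡ 1 (mod 2).
  s_4 = 1 + 1 + 0 + 1 + 0 + 0 + 0 + 0 = 3 ≡ 1 (mod 2).
s = (1, 0, 1, 1)^T — this equals column 11 of H (binary 1011), so error is at position 11.
Correct: flip bit 11 of r = 111101110101000 to get c = 111101110111000.


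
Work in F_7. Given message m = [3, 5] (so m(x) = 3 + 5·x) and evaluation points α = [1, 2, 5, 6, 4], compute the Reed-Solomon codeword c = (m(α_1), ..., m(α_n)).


c = [1, 6, 0, 5, 2]

Message polynomial: m(x) = 3 + 5·x (mod 7).
For each evaluation point α_i, compute m(α_i) mod 7:
  α_1 = 1: Horner steps 5 → 1, so m(1) = 1.
  α_2 = 2: Horner steps 5 → 6, so m(2) = 6.
  α_3 = 5: Horner steps 5 → 0, so m(5) = 0.
  α_4 = 6: Horner steps 5 → 5, so m(6) = 5.
  α_5 = 4: Horner steps 5 → 2, so m(4) = 2.
Codeword c = [1, 6, 0, 5, 2] ∈ F_7^5.


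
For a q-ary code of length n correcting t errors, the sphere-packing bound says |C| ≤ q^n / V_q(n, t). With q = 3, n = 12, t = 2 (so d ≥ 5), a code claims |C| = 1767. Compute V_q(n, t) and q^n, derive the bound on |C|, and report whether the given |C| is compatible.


V_q(n, t) = 289, q^n = 531441, Hamming bound = 1838, |C| = 1767 ≤ bound (satisfied).

Step 1: Compute V_q(n, t) = Σ_{j=0}^2 C(n, j) (q−1)^j.
  j = 0: C(12,0)·(2)^0 = 1·1 = 1.
  j = 1: C(12,1)·(2)^1 = 12·2 = 24.
  j = 2: C(12,2)·(2)^2 = 66·4 = 264.
  V_q(n, t) = 1 + 24 + 264 = 289.
Step 2: q^n = 3^12 = 531441.
Step 3: Hamming bound ⌊q^n / V_q(n,t)⌋ = ⌊531441/289⌋ = 1838.
Step 4: Compare |C| = 1767 to 1838: satisfied.
The claimed |C| lies below the Hamming bound.


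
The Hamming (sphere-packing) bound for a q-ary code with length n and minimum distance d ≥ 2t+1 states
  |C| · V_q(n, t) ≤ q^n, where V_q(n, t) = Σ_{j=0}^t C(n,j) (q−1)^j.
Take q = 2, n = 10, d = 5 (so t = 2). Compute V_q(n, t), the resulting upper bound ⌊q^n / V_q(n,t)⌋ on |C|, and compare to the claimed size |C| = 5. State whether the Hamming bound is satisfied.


V_q(n, t) = 56, q^n = 1024, Hamming bound = 18, |C| = 5 ≤ bound (satisfied).

Step 1: Compute V_q(n, t) = Σ_{j=0}^2 C(n, j) (q−1)^j.
  j = 0: C(10,0)·(1)^0 = 1·1 = 1.
  j = 1: C(10,1)·(1)^1 = 10·1 = 10.
  j = 2: C(10,2)·(1)^2 = 45·1 = 45.
  V_q(n, t) = 1 + 10 + 45 = 56.
Step 2: q^n = 2^10 = 1024.
Step 3: Hamming bound ⌊q^n / V_q(n,t)⌋ = ⌊1024/56⌋ = 18.
Step 4: Compare |C| = 5 to 18: satisfied.
The claimed |C| lies below the Hamming bound.


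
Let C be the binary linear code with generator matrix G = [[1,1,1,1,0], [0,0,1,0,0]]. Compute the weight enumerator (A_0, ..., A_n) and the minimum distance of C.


Weight distribution: A_0 = 1, A_1 = 1, A_3 = 1, A_4 = 1. Minimum distance d = 1.

Enumerate all 2^2 = 4 messages m ∈ F_2^2.
For each, compute codeword c = mG in F_2^5, then tally its weight.
  m = 00 → c = 00000, weight = 0.
  m = 10 → c = 11110, weight = 4.
  m = 01 → c = 00100, weight = 1.
  m = 11 → c = 11010, weight = 3.
Tally weights:
  weight 0: 1 codewords.
  weight 1: 1 codewords.
  weight 3: 1 codewords.
  weight 4: 1 codewords.
Minimum distance d = smallest w > 0 with A_w > 0 = 1.
Sanity: Σ A_w = 4 = 2^2 = 4 ✓.


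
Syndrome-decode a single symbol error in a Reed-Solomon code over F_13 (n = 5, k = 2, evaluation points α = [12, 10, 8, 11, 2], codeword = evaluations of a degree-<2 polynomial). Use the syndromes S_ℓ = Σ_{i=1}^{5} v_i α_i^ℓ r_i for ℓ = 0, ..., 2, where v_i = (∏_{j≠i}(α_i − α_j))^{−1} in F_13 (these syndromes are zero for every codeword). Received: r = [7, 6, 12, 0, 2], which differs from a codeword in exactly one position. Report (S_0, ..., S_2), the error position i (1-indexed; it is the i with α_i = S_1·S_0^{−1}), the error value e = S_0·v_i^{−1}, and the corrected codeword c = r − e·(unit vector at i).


S = (6, 9, 7), error at position 3, error magnitude e = 7, c = [7, 6, 5, 0, 2].

Step 1: column multipliers v_i = (∏_{j≠i}(α_i − α_j))^{−1} mod 13.
  i = 1 (α = 12): (12−10)(12−8)(12−11)(12−2) = 2·4·1·10 = 80 ≡ 2, so v_1 = 2^{−1} = 7 (mod 13).
  i = 2 (α = 10): (10−12)(10−8)(10−11)(10−2) = (−2)·2·(−1)·8 = 32 ≡ 6, so v_2 = 6^{−1} = 11 (mod 13).
  i = 3 (α = 8): (8−12)(8−10)(8−11)(8−2) = (−4)·(−2)·(−3)·6 = −144 ≡ 12, so v_3 = 12^{−1} = 12 (mod 13).
  i = 4 (α = 11): (11−12)(11−10)(11−8)(11−2) = (−1)·1·3·9 = −27 ≡ 12, so v_4 = 12^{−1} = 12 (mod 13).
  i = 5 (α = 2): (2−12)(2−10)(2−8)(2−11) = (−10)·(−8)·(−6)·(−9) = 4320 ≡ 4, so v_5 = 4^{−1} = 10 (mod 13).
  v = [7, 11, 12, 12, 10].
Step 2: syndromes of r = [7, 6, 12, 0, 2] (all sums mod 13).
  S_0 = Σ v_i r_i = 7·7 + 11·6 + 12·12 + 12·0 + 10·2 = 279 ≡ 6.
  S_1 = Σ v_i α_i r_i = 7·12·7 + 11·10·6 + 12·8·12 + 12·11·0 + 10·2·2 = 2440 ≡ 9.
  α_i^2 mod 13 = [1, 9, 12, 4, 4].
  S_2 = Σ v_i α_i^2 r_i = 7·1·7 + 11·9·6 + 12·12·12 + 12·4·0 + 10·4·2 = 2451 ≡ 7.
  S = (6, 9, 7) ≠ 0, so r is not a codeword (an error is present).
Step 3: locate the error. For a single error e at position i, S_ℓ = v_i·e·α_i^ℓ, so α_err = S_1/S_0.
  S_0^{−1} = 6^{−1} = 11 (mod 13), so α_err = 9·11 = 99 ≡ 8 = α_3. Error position i = 3.
  Consistency check: S_2/S_1 = 7·3 = 21 ≡ 8 = α_err ✓ (single-error assumption holds).
Step 4: error magnitude e = S_0/v_3 = S_0·∏_{j≠3}(α_3 − α_j) = 6·12 = 72 ≡ 7 (mod 13).
Step 5: correct position 3: c_3 = r_3 − e = 12 − 7 ≡ 5 (mod 13). Hence c = [7, 6, 5, 0, 2].
  Check: interpolating c through the α_i gives m(x) = 1 + 7·x (degree < 2) with m(α_i) = c_i for every i, so c is indeed a codeword.


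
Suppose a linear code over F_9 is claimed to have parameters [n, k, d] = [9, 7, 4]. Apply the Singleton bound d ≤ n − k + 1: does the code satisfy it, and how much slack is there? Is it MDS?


Singleton RHS = n − k + 1 = 3, slack = -1, bound violated (no such code; not MDS).

Singleton bound: d ≤ n − k + 1.
Here n = 9, k = 7, so n − k + 1 = 3.
Given d = 4, check d ≤ 3: NO.
Slack = (n − k + 1) − d = -1.
The slack is negative: d = 4 exceeds n − k + 1 = 3 by 1, so the Singleton bound is violated and no linear [9, 7, 4]_9 code can exist. In particular it is not MDS (MDS requires d = n − k + 1 exactly).
Description: the claimed parameters are [9, 7, 4]_9; such a code would be impossible (violates the Singleton bound).


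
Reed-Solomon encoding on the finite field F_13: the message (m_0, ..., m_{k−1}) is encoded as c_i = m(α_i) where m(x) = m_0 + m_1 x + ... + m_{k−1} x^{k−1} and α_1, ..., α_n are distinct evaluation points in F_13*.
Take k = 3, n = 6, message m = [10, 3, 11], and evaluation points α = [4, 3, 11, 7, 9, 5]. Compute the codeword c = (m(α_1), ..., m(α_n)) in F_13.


c = [3, 1, 9, 11, 5, 1]

Message polynomial: m(x) = 10 + 3·x + 11·x^2 (mod 13).
For each evaluation point α_i, compute m(α_i) mod 13:
  α_1 = 4: Horner steps 11 → 8 → 3, so m(4) = 3.
  α_2 = 3: Horner steps 11 → 10 → 1, so m(3) = 1.
  α_3 = 11: Horner steps 11 → 7 → 9, so m(11) = 9.
  α_4 = 7: Horner steps 11 → 2 → 11, so m(7) = 11.
  α_5 = 9: Horner steps 11 → 11 → 5, so m(9) = 5.
  α_6 = 5: Horner steps 11 → 6 → 1, so m(5) = 1.
Codeword c = [3, 1, 9, 11, 5, 1] ∈ F_13^6.


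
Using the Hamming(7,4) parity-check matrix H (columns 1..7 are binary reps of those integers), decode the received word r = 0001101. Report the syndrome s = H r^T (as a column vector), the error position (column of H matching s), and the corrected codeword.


s = (1, 1, 0)^T, error position = 6, corrected codeword c = 0001111

Compute s = H r^T mod 2 one row at a time:
  s_1 = 1 + 1 + 0 + 1 = 3 ≡ 1 (mod 2).
  s_2 = 0 + 0 + 0 + 1 = 1 ≡ 1 (mod 2).
  s_3 = 0 + 0 + 1 + 1 = 2 ≡ 0 (mod 2).
s = (1, 1, 0)^T — this equals column 6 of H (binary 110), so error is at position 6.
Correct: flip bit 6 of r = 0001101 to get c = 0001111.


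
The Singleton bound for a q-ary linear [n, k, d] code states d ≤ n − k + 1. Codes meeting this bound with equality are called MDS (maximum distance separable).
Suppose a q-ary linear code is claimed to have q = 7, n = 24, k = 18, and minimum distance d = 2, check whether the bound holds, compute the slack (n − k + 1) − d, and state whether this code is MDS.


Singleton RHS = n − k + 1 = 7, slack = 5, bound satisfied, not MDS.

Singleton bound: d ≤ n − k + 1.
Here n = 24, k = 18, so n − k + 1 = 7.
Given d = 2, check d ≤ 7: YES.
Slack = (n − k + 1) − d = 5.
The code is NOT MDS (slack = 5 > 0).
Description: the claimed parameters are [24, 18, 2]_7; such a code would be non-MDS.


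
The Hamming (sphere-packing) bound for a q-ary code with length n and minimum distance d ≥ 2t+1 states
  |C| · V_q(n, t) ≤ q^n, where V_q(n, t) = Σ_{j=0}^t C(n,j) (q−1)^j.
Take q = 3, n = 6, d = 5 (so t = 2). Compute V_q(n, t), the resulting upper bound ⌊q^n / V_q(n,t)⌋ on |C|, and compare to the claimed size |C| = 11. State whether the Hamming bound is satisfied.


V_q(n, t) = 73, q^n = 729, Hamming bound = 9, |C| = 11 > bound (violated).

Step 1: Compute V_q(n, t) = Σ_{j=0}^2 C(n, j) (q−1)^j.
  j = 0: C(6,0)·(2)^0 = 1·1 = 1.
  j = 1: C(6,1)·(2)^1 = 6·2 = 12.
  j = 2: C(6,2)·(2)^2 = 15·4 = 60.
  V_q(n, t) = 1 + 12 + 60 = 73.
Step 2: q^n = 3^6 = 729.
Step 3: Hamming bound ⌊q^n / V_q(n,t)⌋ = ⌊729/73⌋ = 9.
Step 4: Compare |C| = 11 to 9: violated.
The claimed |C| lies above the Hamming bound, so no 3-ary code of length 6 with d ≥ 5 can have 11 codewords.


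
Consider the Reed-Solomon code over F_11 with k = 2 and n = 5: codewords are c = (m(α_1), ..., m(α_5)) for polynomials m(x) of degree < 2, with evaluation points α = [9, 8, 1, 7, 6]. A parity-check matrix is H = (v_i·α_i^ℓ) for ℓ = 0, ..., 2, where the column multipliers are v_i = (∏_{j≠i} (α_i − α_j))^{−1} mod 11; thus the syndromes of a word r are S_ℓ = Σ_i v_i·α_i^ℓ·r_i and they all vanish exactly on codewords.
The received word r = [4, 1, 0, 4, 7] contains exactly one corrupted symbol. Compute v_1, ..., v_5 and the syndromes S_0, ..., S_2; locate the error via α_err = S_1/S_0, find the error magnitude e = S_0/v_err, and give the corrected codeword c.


S = (7, 8, 6), error at position 1, error magnitude e = 6, c = [9, 1, 0, 4, 7].

Step 1: column multipliers v_i = (∏_{j≠i}(α_i − α_j))^{−1} mod 11.
  i = 1 (α = 9): (9−8)(9−1)(9−7)(9−6) = 1·8·2·3 = 48 ≡ 4, so v_1 = 4^{−1} = 3 (mod 11).
  i = 2 (α = 8): (8−9)(8−1)(8−7)(8−6) = (−1)·7·1·2 = −14 ≡ 8, so v_2 = 8^{−1} = 7 (mod 11).
  i = 3 (α = 1): (1−9)(1−8)(1−7)(1−6) = (−8)·(−7)·(−6)·(−5) = 1680 ≡ 8, so v_3 = 8^{−1} = 7 (mod 11).
  i = 4 (α = 7): (7−9)(7−8)(7−1)(7−6) = (−2)·(−1)·6·1 = 12 ≡ 1, so v_4 = 1^{−1} = 1 (mod 11).
  i = 5 (α = 6): (6−9)(6−8)(6−1)(6−7) = (−3)·(−2)·5·(−1) = −30 ≡ 3, so v_5 = 3^{−1} = 4 (mod 11).
  v = [3, 7, 7, 1, 4].
Step 2: syndromes of r = [4, 1, 0, 4, 7] (all sums mod 11).
  S_0 = Σ v_i r_i = 3·4 + 7·1 + 7·0 + 1·4 + 4·7 = 51 ≡ 7.
  S_1 = Σ v_i α_i r_i = 3·9·4 + 7·8·1 + 7·1·0 + 1·7·4 + 4·6·7 = 360 ≡ 8.
  α_i^2 mod 11 = [4, 9, 1, 5, 3].
  S_2 = Σ v_i α_i^2 r_i = 3·4·4 + 7·9·1 + 7·1·0 + 1·5·4 + 4·3·7 = 215 ≡ 6.
  S = (7, 8, 6) ≠ 0, so r is not a codeword (an error is present).
Step 3: locate the error. For a single error e at position i, S_ℓ = v_i·e·α_i^ℓ, so α_err = S_1/S_0.
  S_0^{−1} = 7^{−1} = 8 (mod 11), so α_err = 8·8 = 64 ≡ 9 = α_1. Error position i = 1.
  Consistency check: S_2/S_1 = 6·7 = 42 ≡ 9 = α_err ✓ (single-error assumption holds).
Step 4: error magnitude e = S_0/v_1 = S_0·∏_{j≠1}(α_1 − α_j) = 7·4 = 28 ≡ 6 (mod 11).
Step 5: correct position 1: c_1 = r_1 − e = 4 − 6 ≡ 9 (mod 11). Hence c = [9, 1, 0, 4, 7].
  Check: interpolating c through the α_i gives m(x) = 3 + 8·x (degree < 2) with m(α_i) = c_i for every i, so c is indeed a codeword.


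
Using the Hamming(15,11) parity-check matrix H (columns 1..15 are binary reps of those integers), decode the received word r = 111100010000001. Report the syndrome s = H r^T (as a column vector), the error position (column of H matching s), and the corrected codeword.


s = (0, 0, 1, 1)^T, error position = 3, corrected codeword c = 110100010000001

Compute s = H r^T mod 2 one row at a time:
  s_1 = 1 + 0 + 0 + 0 + 0 + 0 + 0 + 1 = 2 ≡ 0 (mod 2).
  s_2 = 1 + 0 + 0 + 0 + 0 + 0 + 0 + 1 = 2 ≡ 0 (mod 2).
  s_3 = 1 + 1 + 0 + 0 + 0 + 0 + 0 + 1 = 3 ≡ 1 (mod 2).
  s_4 = 1 + 1 + 0 + 0 + 0 + 0 + 0 + 1 = 3 ≡ 1 (mod 2).
s = (0, 0, 1, 1)^T — this equals column 3 of H (binary 0011), so error is at position 3.
Correct: flip bit 3 of r = 111100010000001 to get c = 110100010000001.


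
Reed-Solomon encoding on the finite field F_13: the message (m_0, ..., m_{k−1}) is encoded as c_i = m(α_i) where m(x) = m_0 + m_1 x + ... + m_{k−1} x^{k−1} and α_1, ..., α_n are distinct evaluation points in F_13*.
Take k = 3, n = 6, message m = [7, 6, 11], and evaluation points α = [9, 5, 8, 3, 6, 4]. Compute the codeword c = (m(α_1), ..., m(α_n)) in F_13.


c = [3, 0, 5, 7, 10, 12]

Message polynomial: m(x) = 7 + 6·x + 11·x^2 (mod 13).
For each evaluation point α_i, compute m(α_i) mod 13:
  α_1 = 9: Horner steps 11 → 1 → 3, so m(9) = 3.
  α_2 = 5: Horner steps 11 → 9 → 0, so m(5) = 0.
  α_3 = 8: Horner steps 11 → 3 → 5, so m(8) = 5.
  α_4 = 3: Horner steps 11 → 0 → 7, so m(3) = 7.
  α_5 = 6: Horner steps 11 → 7 → 10, so m(6) = 10.
  α_6 = 4: Horner steps 11 → 11 → 12, so m(4) = 12.
Codeword c = [3, 0, 5, 7, 10, 12] ∈ F_13^6.


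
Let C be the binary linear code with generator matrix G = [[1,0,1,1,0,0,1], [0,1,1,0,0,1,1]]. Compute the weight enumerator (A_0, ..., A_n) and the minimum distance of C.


Weight distribution: A_0 = 1, A_4 = 3. Minimum distance d = 4.

Enumerate all 2^2 = 4 messages m ∈ F_2^2.
For each, compute codeword c = mG in F_2^7, then tally its weight.
  m = 00 → c = 0000000, weight = 0.
  m = 10 → c = 1011001, weight = 4.
  m = 01 → c = 0110011, weight = 4.
  m = 11 → c = 1101010, weight = 4.
Tally weights:
  weight 0: 1 codewords.
  weight 4: 3 codewords.
Minimum distance d = smallest w > 0 with A_w > 0 = 4.
Sanity: Σ A_w = 4 = 2^2 = 4 ✓.


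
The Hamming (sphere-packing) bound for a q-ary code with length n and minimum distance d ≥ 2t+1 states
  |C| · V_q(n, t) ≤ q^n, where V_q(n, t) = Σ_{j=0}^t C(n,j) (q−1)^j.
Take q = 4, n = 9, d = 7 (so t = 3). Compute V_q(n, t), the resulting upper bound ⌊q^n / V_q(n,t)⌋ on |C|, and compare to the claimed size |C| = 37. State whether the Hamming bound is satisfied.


V_q(n, t) = 2620, q^n = 262144, Hamming bound = 100, |C| = 37 ≤ bound (satisfied).

Step 1: Compute V_q(n, t) = Σ_{j=0}^3 C(n, j) (q−1)^j.
  j = 0: C(9,0)·(3)^0 = 1·1 = 1.
  j = 1: C(9,1)·(3)^1 = 9·3 = 27.
  j = 2: C(9,2)·(3)^2 = 36·9 = 324.
  j = 3: C(9,3)·(3)^3 = 84·27 = 2268.
  V_q(n, t) = 1 + 27 + 324 + 2268 = 2620.
Step 2: q^n = 4^9 = 262144.
Step 3: Hamming bound ⌊q^n / V_q(n,t)⌋ = ⌊262144/2620⌋ = 100.
Step 4: Compare |C| = 37 to 100: satisfied.
The claimed |C| lies below the Hamming bound.


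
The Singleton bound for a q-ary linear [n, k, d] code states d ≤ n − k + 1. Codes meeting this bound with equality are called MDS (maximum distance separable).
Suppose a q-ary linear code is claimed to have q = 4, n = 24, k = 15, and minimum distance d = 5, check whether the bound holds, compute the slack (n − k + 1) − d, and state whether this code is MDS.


Singleton RHS = n − k + 1 = 10, slack = 5, bound satisfied, not MDS.

Singleton bound: d ≤ n − k + 1.
Here n = 24, k = 15, so n − k + 1 = 10.
Given d = 5, check d ≤ 10: YES.
Slack = (n − k + 1) − d = 5.
The code is NOT MDS (slack = 5 > 0).
Description: the claimed parameters are [24, 15, 5]_4; such a code would be non-MDS.


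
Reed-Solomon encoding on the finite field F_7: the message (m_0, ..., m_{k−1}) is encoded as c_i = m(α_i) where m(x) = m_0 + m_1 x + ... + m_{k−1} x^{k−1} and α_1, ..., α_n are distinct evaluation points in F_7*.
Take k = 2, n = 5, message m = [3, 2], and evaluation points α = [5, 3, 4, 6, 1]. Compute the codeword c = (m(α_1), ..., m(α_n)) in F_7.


c = [6, 2, 4, 1, 5]

Message polynomial: m(x) = 3 + 2·x (mod 7).
For each evaluation point α_i, compute m(α_i) mod 7:
  α_1 = 5: Horner steps 2 → 6, so m(5) = 6.
  α_2 = 3: Horner steps 2 → 2, so m(3) = 2.
  α_3 = 4: Horner steps 2 → 4, so m(4) = 4.
  α_4 = 6: Horner steps 2 → 1, so m(6) = 1.
  α_5 = 1: Horner steps 2 → 5, so m(1) = 5.
Codeword c = [6, 2, 4, 1, 5] ∈ F_7^5.


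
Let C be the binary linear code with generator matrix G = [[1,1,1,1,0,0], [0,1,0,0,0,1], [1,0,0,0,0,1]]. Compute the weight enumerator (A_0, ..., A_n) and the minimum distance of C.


Weight distribution: A_0 = 1, A_2 = 4, A_4 = 3. Minimum distance d = 2.

Enumerate all 2^3 = 8 messages m ∈ F_2^3.
For each, compute codeword c = mG in F_2^6, then tally its weight.
  m = 000 → c = 000000, weight = 0.
  m = 100 → c = 111100, weight = 4.
  m = 010 → c = 010001, weight = 2.
  m = 110 → c = 101101, weight = 4.
  m = 001 → c = 100001, weight = 2.
  m = 101 → c = 011101, weight = 4.
  m = 011 → c = 110000, weight = 2.
  m = 111 → c = 001100, weight = 2.
Tally weights:
  weight 0: 1 codewords.
  weight 2: 4 codewords.
  weight 4: 3 codewords.
Minimum distance d = smallest w > 0 with A_w > 0 = 2.
Sanity: Σ A_w = 8 = 2^3 = 8 ✓.


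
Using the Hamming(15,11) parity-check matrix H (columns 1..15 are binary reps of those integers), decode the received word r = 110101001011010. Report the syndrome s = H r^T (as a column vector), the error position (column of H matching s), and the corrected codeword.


s = (0, 0, 0, 1)^T, error position = 1, corrected codeword c = 010101001011010

Compute s = H r^T mod 2 one row at a time:
  s_1 = 0 + 1 + 0 + 1 + 1 + 0 + 1 + 0 = 4 ≡ 0 (mod 2).
  s_2 = 1 + 0 + 1 + 0 + 1 + 0 + 1 + 0 = 4 ≡ 0 (mod 2).
  s_3 = 1 + 0 + 1 + 0 + 0 + 1 + 1 + 0 = 4 ≡ 0 (mod 2).
  s_4 = 1 + 0 + 0 + 0 + 1 + 1 + 0 + 0 = 3 ≡ 1 (mod 2).
s = (0, 0, 0, 1)^T — this equals column 1 of H (binary 0001), so error is at position 1.
Correct: flip bit 1 of r = 110101001011010 to get c = 010101001011010.


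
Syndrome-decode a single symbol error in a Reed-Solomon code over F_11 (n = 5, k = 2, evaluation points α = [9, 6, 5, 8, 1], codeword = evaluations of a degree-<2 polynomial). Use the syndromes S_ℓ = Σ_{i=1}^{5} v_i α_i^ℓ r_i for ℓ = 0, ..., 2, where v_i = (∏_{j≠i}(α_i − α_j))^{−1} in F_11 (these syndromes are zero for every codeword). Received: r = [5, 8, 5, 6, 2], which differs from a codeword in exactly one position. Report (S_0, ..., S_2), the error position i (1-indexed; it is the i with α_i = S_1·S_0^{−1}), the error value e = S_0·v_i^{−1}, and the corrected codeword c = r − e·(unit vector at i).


S = (1, 5, 3), error at position 3, error magnitude e = 7, c = [5, 8, 9, 6, 2].

Step 1: column multipliers v_i = (∏_{j≠i}(α_i − α_j))^{−1} mod 11.
  i = 1 (α = 9): (9−6)(9−5)(9−8)(9−1) = 3·4·1·8 = 96 ≡ 8, so v_1 = 8^{−1} = 7 (mod 11).
  i = 2 (α = 6): (6−9)(6−5)(6−8)(6−1) = (−3)·1·(−2)·5 = 30 ≡ 8, so v_2 = 8^{−1} = 7 (mod 11).
  i = 3 (α = 5): (5−9)(5−6)(5−8)(5−1) = (−4)·(−1)·(−3)·4 = −48 ≡ 7, so v_3 = 7^{−1} = 8 (mod 11).
  i = 4 (α = 8): (8−9)(8−6)(8−5)(8−1) = (−1)·2·3·7 = −42 ≡ 2, so v_4 = 2^{−1} = 6 (mod 11).
  i = 5 (α = 1): (1−9)(1−6)(1−5)(1−8) = (−8)·(−5)·(−4)·(−7) = 1120 ≡ 9, so v_5 = 9^{−1} = 5 (mod 11).
  v = [7, 7, 8, 6, 5].
Step 2: syndromes of r = [5, 8, 5, 6, 2] (all sums mod 11).
  S_0 = Σ v_i r_i = 7·5 + 7·8 + 8·5 + 6·6 + 5·2 = 177 ≡ 1.
  S_1 = Σ v_i α_i r_i = 7·9·5 + 7·6·8 + 8·5·5 + 6·8·6 + 5·1·2 = 1149 ≡ 5.
  α_i^2 mod 11 = [4, 3, 3, 9, 1].
  S_2 = Σ v_i α_i^2 r_i = 7·4·5 + 7·3·8 + 8·3·5 + 6·9·6 + 5·1·2 = 762 ≡ 3.
  S = (1, 5, 3) ≠ 0, so r is not a codeword (an error is present).
Step 3: locate the error. For a single error e at position i, S_ℓ = v_i·e·α_i^ℓ, so α_err = S_1/S_0.
  S_0^{−1} = 1^{−1} = 1 (mod 11), so α_err = 5·1 = 5 ≡ 5 = α_3. Error position i = 3.
  Consistency check: S_2/S_1 = 3·9 = 27 ≡ 5 = α_err ✓ (single-error assumption holds).
Step 4: error magnitude e = S_0/v_3 = S_0·∏_{j≠3}(α_3 − α_j) = 1·7 = 7 ≡ 7 (mod 11).
Step 5: correct position 3: c_3 = r_3 − e = 5 − 7 ≡ 9 (mod 11). Hence c = [5, 8, 9, 6, 2].
  Check: interpolating c through the α_i gives m(x) = 3 + 10·x (degree < 2) with m(α_i) = c_i for every i, so c is indeed a codeword.


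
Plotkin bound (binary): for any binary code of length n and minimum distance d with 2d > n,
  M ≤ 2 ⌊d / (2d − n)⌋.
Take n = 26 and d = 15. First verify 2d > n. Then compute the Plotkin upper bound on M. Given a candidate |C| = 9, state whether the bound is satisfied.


Plotkin bound M ≤ 6; given |C| = 9 > bound (violated).

Check applicability: 2d = 30, n = 26.
2d − n = 4 > 0, so Plotkin applies.
Compute d/(2d−n) = 15/4 ≈ 3.7500.
⌊d/(2d−n)⌋ = 3.
Plotkin bound: M ≤ 2·3 = 6.
Given |C| = 9, check: VIOLATED.
This |C| is above the Plotkin bound, so no binary code with n = 26, d = 15 and 9 codewords exists.


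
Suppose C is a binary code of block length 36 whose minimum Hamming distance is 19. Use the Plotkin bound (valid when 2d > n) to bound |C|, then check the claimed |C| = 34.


Plotkin bound M ≤ 18; given |C| = 34 > bound (violated).

Check applicability: 2d = 38, n = 36.
2d − n = 2 > 0, so Plotkin applies.
Compute d/(2d−n) = 19/2 ≈ 9.5000.
⌊d/(2d−n)⌋ = 9.
Plotkin bound: M ≤ 2·9 = 18.
Given |C| = 34, check: VIOLATED.
This |C| is above the Plotkin bound, so no binary code with n = 36, d = 19 and 34 codewords exists.


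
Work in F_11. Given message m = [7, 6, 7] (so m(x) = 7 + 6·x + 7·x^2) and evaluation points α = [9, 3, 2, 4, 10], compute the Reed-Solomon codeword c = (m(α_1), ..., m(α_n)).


c = [1, 0, 3, 0, 8]

Message polynomial: m(x) = 7 + 6·x + 7·x^2 (mod 11).
For each evaluation point α_i, compute m(α_i) mod 11:
  α_1 = 9: Horner steps 7 → 3 → 1, so m(9) = 1.
  α_2 = 3: Horner steps 7 → 5 → 0, so m(3) = 0.
  α_3 = 2: Horner steps 7 → 9 → 3, so m(2) = 3.
  α_4 = 4: Horner steps 7 → 1 → 0, so m(4) = 0.
  α_5 = 10: Horner steps 7 → 10 → 8, so m(10) = 8.
Codeword c = [1, 0, 3, 0, 8] ∈ F_11^5.


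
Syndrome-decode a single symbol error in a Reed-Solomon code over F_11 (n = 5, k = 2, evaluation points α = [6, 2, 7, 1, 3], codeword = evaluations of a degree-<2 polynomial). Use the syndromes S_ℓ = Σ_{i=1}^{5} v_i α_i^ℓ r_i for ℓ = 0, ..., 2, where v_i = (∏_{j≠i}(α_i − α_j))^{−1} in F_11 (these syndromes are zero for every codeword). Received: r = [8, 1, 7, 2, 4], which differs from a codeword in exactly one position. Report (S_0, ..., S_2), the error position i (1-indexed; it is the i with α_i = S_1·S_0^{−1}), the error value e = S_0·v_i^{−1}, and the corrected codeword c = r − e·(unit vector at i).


S = (2, 6, 7), error at position 5, error magnitude e = 4, c = [8, 1, 7, 2, 0].

Step 1: column multipliers v_i = (∏_{j≠i}(α_i − α_j))^{−1} mod 11.
  i = 1 (α = 6): (6−2)(6−7)(6−1)(6−3) = 4·(−1)·5·3 = −60 ≡ 6, so v_1 = 6^{−1} = 2 (mod 11).
  i = 2 (α = 2): (2−6)(2−7)(2−1)(2−3) = (−4)·(−5)·1·(−1) = −20 ≡ 2, so v_2 = 2^{−1} = 6 (mod 11).
  i = 3 (α = 7): (7−6)(7−2)(7−1)(7−3) = 1·5·6·4 = 120 ≡ 10, so v_3 = 10^{−1} = 10 (mod 11).
  i = 4 (α = 1): (1−6)(1−2)(1−7)(1−3) = (−5)·(−1)·(−6)·(−2) = 60 ≡ 5, so v_4 = 5^{−1} = 9 (mod 11).
  i = 5 (α = 3): (3−6)(3−2)(3−7)(3−1) = (−3)·1·(−4)·2 = 24 ≡ 2, so v_5 = 2^{−1} = 6 (mod 11).
  v = [2, 6, 10, 9, 6].
Step 2: syndromes of r = [8, 1, 7, 2, 4] (all sums mod 11).
  S_0 = Σ v_i r_i = 2·8 + 6·1 + 10·7 + 9·2 + 6·4 = 134 ≡ 2.
  S_1 = Σ v_i α_i r_i = 2·6·8 + 6·2·1 + 10·7·7 + 9·1·2 + 6·3·4 = 688 ≡ 6.
  α_i^2 mod 11 = [3, 4, 5, 1, 9].
  S_2 = Σ v_i α_i^2 r_i = 2·3·8 + 6·4·1 + 10·5·7 + 9·1·2 + 6·9·4 = 656 ≡ 7.
  S = (2, 6, 7) ≠ 0, so r is not a codeword (an error is present).
Step 3: locate the error. For a single error e at position i, S_ℓ = v_i·e·α_i^ℓ, so α_err = S_1/S_0.
  S_0^{−1} = 2^{−1} = 6 (mod 11), so α_err = 6·6 = 36 ≡ 3 = α_5. Error position i = 5.
  Consistency check: S_2/S_1 = 7·2 = 14 ≡ 3 = α_err ✓ (single-error assumption holds).
Step 4: error magnitude e = S_0/v_5 = S_0·∏_{j≠5}(α_5 − α_j) = 2·2 = 4 ≡ 4 (mod 11).
Step 5: correct position 5: c_5 = r_5 − e = 4 − 4 ≡ 0 (mod 11). Hence c = [8, 1, 7, 2, 0].
  Check: interpolating c through the α_i gives m(x) = 3 + 10·x (degree < 2) with m(α_i) = c_i for every i, so c is indeed a codeword.


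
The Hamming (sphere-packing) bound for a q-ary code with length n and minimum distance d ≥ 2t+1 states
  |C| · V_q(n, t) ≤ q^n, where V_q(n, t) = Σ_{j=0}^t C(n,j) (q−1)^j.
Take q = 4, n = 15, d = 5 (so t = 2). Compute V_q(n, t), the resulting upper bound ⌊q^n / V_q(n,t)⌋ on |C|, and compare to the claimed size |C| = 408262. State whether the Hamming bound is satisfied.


V_q(n, t) = 991, q^n = 1073741824, Hamming bound = 1083493, |C| = 408262 ≤ bound (satisfied).

Step 1: Compute V_q(n, t) = Σ_{j=0}^2 C(n, j) (q−1)^j.
  j = 0: C(15,0)·(3)^0 = 1·1 = 1.
  j = 1: C(15,1)·(3)^1 = 15·3 = 45.
  j = 2: C(15,2)·(3)^2 = 105·9 = 945.
  V_q(n, t) = 1 + 45 + 945 = 991.
Step 2: q^n = 4^15 = 1073741824.
Step 3: Hamming bound ⌊q^n / V_q(n,t)⌋ = ⌊1073741824/991⌋ = 1083493.
Step 4: Compare |C| = 408262 to 1083493: satisfied.
The claimed |C| lies below the Hamming bound.


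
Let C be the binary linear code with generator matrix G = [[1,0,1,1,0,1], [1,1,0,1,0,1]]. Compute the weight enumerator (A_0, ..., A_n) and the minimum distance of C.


Weight distribution: A_0 = 1, A_2 = 1, A_4 = 2. Minimum distance d = 2.

Enumerate all 2^2 = 4 messages m ∈ F_2^2.
For each, compute codeword c = mG in F_2^6, then tally its weight.
  m = 00 → c = 000000, weight = 0.
  m = 10 → c = 101101, weight = 4.
  m = 01 → c = 110101, weight = 4.
  m = 11 → c = 011000, weight = 2.
Tally weights:
  weight 0: 1 codewords.
  weight 2: 1 codewords.
  weight 4: 2 codewords.
Minimum distance d = smallest w > 0 with A_w > 0 = 2.
Sanity: Σ A_w = 4 = 2^2 = 4 ✓.


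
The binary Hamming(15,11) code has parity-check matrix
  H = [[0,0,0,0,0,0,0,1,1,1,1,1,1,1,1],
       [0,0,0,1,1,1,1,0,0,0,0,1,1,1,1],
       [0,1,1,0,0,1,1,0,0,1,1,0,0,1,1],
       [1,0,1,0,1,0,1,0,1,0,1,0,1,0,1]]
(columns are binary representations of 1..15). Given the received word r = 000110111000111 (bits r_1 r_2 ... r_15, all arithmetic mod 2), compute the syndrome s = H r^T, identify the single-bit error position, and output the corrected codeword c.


s = (1, 0, 1, 1)^T, error position = 11, corrected codeword c = 000110111010111

Compute s = H r^T mod 2 one row at a time:
  s_1 = 1 + 1 + 0 + 0 + 0 + 1 + 1 + 1 = 5 ≡ 1 (mod 2).
  s_2 = 1 + 1 + 0 + 1 + 0 + 1 + 1 + 1 = 6 ≡ 0 (mod 2).
  s_3 = 0 + 0 + 0 + 1 + 0 + 0 + 1 + 1 = 3 ≡ 1 (mod 2).
  s_4 = 0 + 0 + 1 + 1 + 1 + 0 + 1 + 1 = 5 ≡ 1 (mod 2).
s = (1, 0, 1, 1)^T — this equals column 11 of H (binary 1011), so error is at position 11.
Correct: flip bit 11 of r = 000110111000111 to get c = 000110111010111.


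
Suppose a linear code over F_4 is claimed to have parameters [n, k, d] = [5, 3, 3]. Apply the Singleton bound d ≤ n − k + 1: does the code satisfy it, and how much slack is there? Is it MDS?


Singleton RHS = n − k + 1 = 3, slack = 0, bound satisfied, MDS.

Singleton bound: d ≤ n − k + 1.
Here n = 5, k = 3, so n − k + 1 = 3.
Given d = 3, check d ≤ 3: YES.
Slack = (n − k + 1) − d = 0.
The code is MDS (slack = 0).
Description: the claimed parameters are [5, 3, 3]_4; such a code would be MDS (meets Singleton bound).


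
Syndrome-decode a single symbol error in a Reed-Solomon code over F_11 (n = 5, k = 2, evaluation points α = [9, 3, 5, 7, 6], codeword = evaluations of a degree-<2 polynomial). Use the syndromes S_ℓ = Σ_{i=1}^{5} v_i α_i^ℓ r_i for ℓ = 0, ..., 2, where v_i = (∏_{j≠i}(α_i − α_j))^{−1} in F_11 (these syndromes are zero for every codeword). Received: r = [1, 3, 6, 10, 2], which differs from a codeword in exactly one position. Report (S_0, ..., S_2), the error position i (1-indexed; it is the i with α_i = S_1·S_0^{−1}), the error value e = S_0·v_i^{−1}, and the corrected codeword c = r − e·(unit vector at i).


S = (2, 3, 10), error at position 4, error magnitude e = 1, c = [1, 3, 6, 9, 2].

Step 1: column multipliers v_i = (∏_{j≠i}(α_i − α_j))^{−1} mod 11.
  i = 1 (α = 9): (9−3)(9−5)(9−7)(9−6) = 6·4·2·3 = 144 ≡ 1, so v_1 = 1^{−1} = 1 (mod 11).
  i = 2 (α = 3): (3−9)(3−5)(3−7)(3−6) = (−6)·(−2)·(−4)·(−3) = 144 ≡ 1, so v_2 = 1^{−1} = 1 (mod 11).
  i = 3 (α = 5): (5−9)(5−3)(5−7)(5−6) = (−4)·2·(−2)·(−1) = −16 ≡ 6, so v_3 = 6^{−1} = 2 (mod 11).
  i = 4 (α = 7): (7−9)(7−3)(7−5)(7−6) = (−2)·4·2·1 = −16 ≡ 6, so v_4 = 6^{−1} = 2 (mod 11).
  i = 5 (α = 6): (6−9)(6−3)(6−5)(6−7) = (−3)·3·1·(−1) = 9 ≡ 9, so v_5 = 9^{−1} = 5 (mod 11).
  v = [1, 1, 2, 2, 5].
Step 2: syndromes of r = [1, 3, 6, 10, 2] (all sums mod 11).
  S_0 = Σ v_i r_i = 1·1 + 1·3 + 2·6 + 2·10 + 5·2 = 46 ≡ 2.
  S_1 = Σ v_i α_i r_i = 1·9·1 + 1·3·3 + 2·5·6 + 2·7·10 + 5·6·2 = 278 ≡ 3.
  α_i^2 mod 11 = [4, 9, 3, 5, 3].
  S_2 = Σ v_i α_i^2 r_i = 1·4·1 + 1·9·3 + 2·3·6 + 2·5·10 + 5·3·2 = 197 ≡ 10.
  S = (2, 3, 10) ≠ 0, so r is not a codeword (an error is present).
Step 3: locate the error. For a single error e at position i, S_ℓ = v_i·e·α_i^ℓ, so α_err = S_1/S_0.
  S_0^{−1} = 2^{−1} = 6 (mod 11), so α_err = 3·6 = 18 ≡ 7 = α_4. Error position i = 4.
  Consistency check: S_2/S_1 = 10·4 = 40 ≡ 7 = α_err ✓ (single-error assumption holds).
Step 4: error magnitude e = S_0/v_4 = S_0·∏_{j≠4}(α_4 − α_j) = 2·6 = 12 ≡ 1 (mod 11).
Step 5: correct position 4: c_4 = r_4 − e = 10 − 1 ≡ 9 (mod 11). Hence c = [1, 3, 6, 9, 2].
  Check: interpolating c through the α_i gives m(x) = 4 + 7·x (degree < 2) with m(α_i) = c_i for every i, so c is indeed a codeword.


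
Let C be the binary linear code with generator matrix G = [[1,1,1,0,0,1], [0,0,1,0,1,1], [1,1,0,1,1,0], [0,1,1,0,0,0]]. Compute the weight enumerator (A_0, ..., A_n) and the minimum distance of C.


Weight distribution: A_0 = 1, A_1 = 1, A_2 = 2, A_3 = 6, A_4 = 5, A_5 = 1. Minimum distance d = 1.

Enumerate all 2^4 = 16 messages m ∈ F_2^4.
For each, compute codeword c = mG in F_2^6, then tally its weight.
  m = 0000 → c = 000000, weight = 0.
  m = 1000 → c = 111001, weight = 4.
  m = 0100 → c = 001011, weight = 3.
  m = 1100 → c = 110010, weight = 3.
  m = 0010 → c = 110110, weight = 4.
  m = 1010 → c = 001111, weight = 4.
  m = 0110 → c = 111101, weight = 5.
  m = 1110 → c = 000100, weight = 1.
  m = 0001 → c = 011000, weight = 2.
  m = 1001 → c = 100001, weight = 2.
  m = 0101 → c = 010011, weight = 3.
  m = 1101 → c = 101010, weight = 3.
  m = 0011 → c = 101110, weight = 4.
  m = 1011 → c = 010111, weight = 4.
  m = 0111 → c = 100101, weight = 3.
  m = 1111 → c = 011100, weight = 3.
Tally weights:
  weight 0: 1 codewords.
  weight 1: 1 codewords.
  weight 2: 2 codewords.
  weight 3: 6 codewords.
  weight 4: 5 codewords.
  weight 5: 1 codewords.
Minimum distance d = smallest w > 0 with A_w > 0 = 1.
Sanity: Σ A_w = 16 = 2^4 = 16 ✓.


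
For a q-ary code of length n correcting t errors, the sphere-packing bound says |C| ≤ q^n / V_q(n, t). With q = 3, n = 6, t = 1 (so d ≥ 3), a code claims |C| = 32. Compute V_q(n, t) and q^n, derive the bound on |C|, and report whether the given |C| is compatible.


V_q(n, t) = 13, q^n = 729, Hamming bound = 56, |C| = 32 ≤ bound (satisfied).

Step 1: Compute V_q(n, t) = Σ_{j=0}^1 C(n, j) (q−1)^j.
  j = 0: C(6,0)·(2)^0 = 1·1 = 1.
  j = 1: C(6,1)·(2)^1 = 6·2 = 12.
  V_q(n, t) = 1 + 12 = 13.
Step 2: q^n = 3^6 = 729.
Step 3: Hamming bound ⌊q^n / V_q(n,t)⌋ = ⌊729/13⌋ = 56.
Step 4: Compare |C| = 32 to 56: satisfied.
The claimed |C| lies below the Hamming bound.


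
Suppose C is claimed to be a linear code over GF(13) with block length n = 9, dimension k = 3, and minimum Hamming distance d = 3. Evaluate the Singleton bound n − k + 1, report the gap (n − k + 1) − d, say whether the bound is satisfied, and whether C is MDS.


Singleton RHS = n − k + 1 = 7, slack = 4, bound satisfied, not MDS.

Singleton bound: d ≤ n − k + 1.
Here n = 9, k = 3, so n − k + 1 = 7.
Given d = 3, check d ≤ 7: YES.
Slack = (n − k + 1) − d = 4.
The code is NOT MDS (slack = 4 > 0).
Description: the claimed parameters are [9, 3, 3]_13; such a code would be non-MDS.


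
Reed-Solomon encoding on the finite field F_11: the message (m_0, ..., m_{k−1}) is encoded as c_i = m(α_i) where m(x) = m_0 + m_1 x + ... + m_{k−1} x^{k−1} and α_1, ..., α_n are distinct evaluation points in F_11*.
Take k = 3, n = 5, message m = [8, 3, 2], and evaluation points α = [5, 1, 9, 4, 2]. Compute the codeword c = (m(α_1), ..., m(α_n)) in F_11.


c = [7, 2, 10, 8, 0]

Message polynomial: m(x) = 8 + 3·x + 2·x^2 (mod 11).
For each evaluation point α_i, compute m(α_i) mod 11:
  α_1 = 5: Horner steps 2 → 2 → 7, so m(5) = 7.
  α_2 = 1: Horner steps 2 → 5 → 2, so m(1) = 2.
  α_3 = 9: Horner steps 2 → 10 → 10, so m(9) = 10.
  α_4 = 4: Horner steps 2 → 0 → 8, so m(4) = 8.
  α_5 = 2: Horner steps 2 → 7 → 0, so m(2) = 0.
Codeword c = [7, 2, 10, 8, 0] ∈ F_11^5.
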